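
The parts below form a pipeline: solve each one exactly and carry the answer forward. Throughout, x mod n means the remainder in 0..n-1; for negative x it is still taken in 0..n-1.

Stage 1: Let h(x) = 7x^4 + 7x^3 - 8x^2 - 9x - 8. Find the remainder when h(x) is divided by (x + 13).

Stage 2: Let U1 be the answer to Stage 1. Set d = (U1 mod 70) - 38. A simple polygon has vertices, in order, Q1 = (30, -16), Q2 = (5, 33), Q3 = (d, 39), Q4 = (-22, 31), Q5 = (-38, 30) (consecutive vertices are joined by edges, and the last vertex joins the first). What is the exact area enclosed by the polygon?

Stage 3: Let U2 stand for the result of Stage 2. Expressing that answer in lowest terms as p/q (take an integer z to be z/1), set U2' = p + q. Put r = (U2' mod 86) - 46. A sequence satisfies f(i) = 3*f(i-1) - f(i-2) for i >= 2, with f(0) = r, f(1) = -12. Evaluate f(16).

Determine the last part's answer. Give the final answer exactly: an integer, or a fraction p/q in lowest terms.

Stage 1: remainder = value at the root: 7*(-13)^4 + 7*(-13)^3 - 8*(-13)^2 - 9*(-13)^1 - 8 = (199927) + (-15379) + (-1352) + (117) + (-8) = 183305; answer 183305
Stage 2: U1 = 183305; d = 7; cross terms: (30*33 - 5*-16)=1070, (5*39 - 7*33)=-36, (7*31 - -22*39)=1075, (-22*30 - -38*31)=518, (-38*-16 - 30*30)=-292; twice the area = |2335| = 2335; area = 2335/2; answer 2335/2
Stage 3: U2 = 2335/2; threaded value p + q = 2337; r = -31; f(2) = 3*(-12) - 1*(-31) = -5; iterating: f(2)=-5, f(3)=-3, f(4)=-4, f(5)=-9, f(6)=-23, f(7)=-60, f(8)=-157, f(9)=-411, f(10)=-1076, f(11)=-2817, f(12)=-7375, f(13)=-19308, f(14)=-50549, f(15)=-132339, f(16)=-346468; answer -346468

-346468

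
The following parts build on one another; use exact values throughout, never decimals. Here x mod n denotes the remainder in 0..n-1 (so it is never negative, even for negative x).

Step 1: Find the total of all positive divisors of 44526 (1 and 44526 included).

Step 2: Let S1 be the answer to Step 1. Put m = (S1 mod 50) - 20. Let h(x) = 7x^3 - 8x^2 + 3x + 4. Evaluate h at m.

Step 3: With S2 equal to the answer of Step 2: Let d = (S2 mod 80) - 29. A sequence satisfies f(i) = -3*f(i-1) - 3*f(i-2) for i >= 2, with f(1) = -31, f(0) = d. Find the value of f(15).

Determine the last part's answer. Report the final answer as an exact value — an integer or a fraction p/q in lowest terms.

67797

Step 1: 44526 = 2 * 3 * 41 * 181; sigma = (1 + 2) * (1 + 3) * (1 + 41) * (1 + 181) = 3 * 4 * 42 * 182 = 91728; answer 91728
Step 2: S1 = 91728; m = 8; 7*(8)^3 - 8*(8)^2 + 3*(8)^1 + 4 = (3584) + (-512) + (24) + (4) = 3100; answer 3100
Step 3: S2 = 3100; d = 31; f(2) = -3*(-31) - 3*(31) = 0; iterating: f(2)=0, f(3)=93, f(4)=-279, f(5)=558, f(6)=-837, f(7)=837, f(8)=0, f(9)=-2511, f(10)=7533, f(11)=-15066, f(12)=22599, f(13)=-22599, f(14)=0, f(15)=67797; answer 67797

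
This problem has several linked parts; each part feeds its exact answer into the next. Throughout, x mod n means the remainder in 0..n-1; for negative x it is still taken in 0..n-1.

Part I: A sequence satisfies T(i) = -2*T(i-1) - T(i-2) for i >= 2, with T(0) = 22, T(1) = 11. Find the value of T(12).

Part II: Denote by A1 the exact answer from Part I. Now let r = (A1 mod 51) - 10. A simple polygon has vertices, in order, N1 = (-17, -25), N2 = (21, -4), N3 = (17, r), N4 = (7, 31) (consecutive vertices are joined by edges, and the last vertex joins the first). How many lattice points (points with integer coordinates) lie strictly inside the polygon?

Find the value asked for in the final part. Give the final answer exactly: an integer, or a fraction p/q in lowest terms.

Part I: T(2) = -2*(11) - 1*(22) = -44; iterating: T(2)=-44, T(3)=77, T(4)=-110, T(5)=143, T(6)=-176, T(7)=209, T(8)=-242, T(9)=275, T(10)=-308, T(11)=341, T(12)=-374; answer -374
Part II: A1 = -374; r = 24; cross terms: (-17*-4 - 21*-25)=593, (21*24 - 17*-4)=572, (17*31 - 7*24)=359, (7*-25 - -17*31)=352; twice the area = |1876| = 1876; area = 938; boundary points = 1 + 4 + 1 + 8 = 14; strictly interior points = area - boundary/2 + 1 = 932; answer 932

932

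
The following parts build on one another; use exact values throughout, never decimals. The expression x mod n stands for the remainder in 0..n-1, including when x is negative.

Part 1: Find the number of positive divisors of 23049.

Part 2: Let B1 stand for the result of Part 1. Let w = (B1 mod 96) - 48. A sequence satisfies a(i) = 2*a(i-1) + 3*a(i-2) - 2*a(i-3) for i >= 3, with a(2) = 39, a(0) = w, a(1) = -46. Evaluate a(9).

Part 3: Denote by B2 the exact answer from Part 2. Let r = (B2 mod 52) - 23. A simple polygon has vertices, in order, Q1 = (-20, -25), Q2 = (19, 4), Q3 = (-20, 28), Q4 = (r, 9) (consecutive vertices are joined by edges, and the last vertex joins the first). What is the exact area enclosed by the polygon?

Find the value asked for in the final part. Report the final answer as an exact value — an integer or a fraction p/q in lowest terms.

Part 1: 23049 = 3^2 * 13 * 197; number of divisors = (2+1) * (1+1) * (1+1) = 12; answer 12
Part 2: B1 = 12; w = -36; a(3) = 2*(39) + 3*(-46) - 2*(-36) = 12; iterating: a(3)=12, a(4)=233, a(5)=424, a(6)=1523, a(7)=3852, a(8)=11425, a(9)=31360; answer 31360
Part 3: B2 = 31360; r = -19; cross terms: (-20*4 - 19*-25)=395, (19*28 - -20*4)=612, (-20*9 - -19*28)=352, (-19*-25 - -20*9)=655; twice the area = |2014| = 2014; area = 1007; answer 1007

1007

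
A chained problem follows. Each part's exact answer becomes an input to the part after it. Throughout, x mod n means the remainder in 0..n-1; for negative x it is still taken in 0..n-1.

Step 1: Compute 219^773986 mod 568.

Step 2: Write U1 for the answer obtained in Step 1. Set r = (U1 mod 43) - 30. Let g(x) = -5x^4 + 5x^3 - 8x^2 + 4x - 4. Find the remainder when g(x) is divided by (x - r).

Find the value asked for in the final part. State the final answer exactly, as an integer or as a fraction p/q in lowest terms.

Step 1: squarings mod 568: 219^1=219, 219^2=249, 219^4=89, 219^8=537, 219^16=393, 219^32=521, 219^64=505, 219^128=561, 219^256=49, 219^512=129, 219^1024=169, 219^2048=161, 219^4096=361, 219^8192=249, 219^16384=89, 219^32768=537, 219^65536=393, 219^131072=521, 219^262144=505, 219^524288=561; 219^773986 = 219^2 * 219^32 * 219^64 * 219^256 * 219^512 * 219^1024 * 219^2048 * 219^16384 * 219^32768 * 219^65536 * 219^131072 * 219^524288 = 217 (mod 568); answer 217
Step 2: U1 = 217; r = -28; remainder = value at the root: -5*(-28)^4 + 5*(-28)^3 - 8*(-28)^2 + 4*(-28)^1 - 4 = (-3073280) + (-109760) + (-6272) + (-112) + (-4) = -3189428; answer -3189428

-3189428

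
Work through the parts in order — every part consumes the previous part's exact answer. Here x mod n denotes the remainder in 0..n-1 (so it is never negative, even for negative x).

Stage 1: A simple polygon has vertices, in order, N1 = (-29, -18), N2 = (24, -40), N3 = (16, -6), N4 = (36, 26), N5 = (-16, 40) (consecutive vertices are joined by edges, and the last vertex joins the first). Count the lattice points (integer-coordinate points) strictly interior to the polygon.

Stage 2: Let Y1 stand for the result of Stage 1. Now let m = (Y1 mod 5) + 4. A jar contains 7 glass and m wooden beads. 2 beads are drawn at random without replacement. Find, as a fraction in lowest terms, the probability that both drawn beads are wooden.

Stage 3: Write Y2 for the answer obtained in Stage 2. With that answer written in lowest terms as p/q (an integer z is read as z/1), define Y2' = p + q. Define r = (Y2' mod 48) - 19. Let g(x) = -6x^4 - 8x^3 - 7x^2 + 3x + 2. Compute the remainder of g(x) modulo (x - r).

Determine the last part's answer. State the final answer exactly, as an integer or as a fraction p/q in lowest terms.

Stage 1: cross terms: (-29*-40 - 24*-18)=1592, (24*-6 - 16*-40)=496, (16*26 - 36*-6)=632, (36*40 - -16*26)=1856, (-16*-18 - -29*40)=1448; twice the area = |6024| = 6024; area = 3012; boundary points = 1 + 2 + 4 + 2 + 1 = 10; strictly interior points = area - boundary/2 + 1 = 3008; answer 3008
Stage 2: Y1 = 3008; m = 7; total draws C(14,2) = 91; favorable C(7,2) = 21; P = 3/13; answer 3/13
Stage 3: Y2 = 3/13; threaded value p + q = 16; r = -3; remainder = value at the root: -6*(-3)^4 - 8*(-3)^3 - 7*(-3)^2 + 3*(-3)^1 + 2 = (-486) + (216) + (-63) + (-9) + (2) = -340; answer -340

-340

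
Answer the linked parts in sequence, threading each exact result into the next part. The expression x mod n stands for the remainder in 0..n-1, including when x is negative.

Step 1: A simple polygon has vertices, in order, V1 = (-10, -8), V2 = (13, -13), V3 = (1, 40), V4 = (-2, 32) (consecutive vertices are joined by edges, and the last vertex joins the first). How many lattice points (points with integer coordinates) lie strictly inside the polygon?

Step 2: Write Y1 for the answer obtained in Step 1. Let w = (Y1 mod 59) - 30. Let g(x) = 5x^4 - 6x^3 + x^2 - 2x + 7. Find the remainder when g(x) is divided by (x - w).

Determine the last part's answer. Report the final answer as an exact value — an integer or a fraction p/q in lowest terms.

447413

Step 1: cross terms: (-10*-13 - 13*-8)=234, (13*40 - 1*-13)=533, (1*32 - -2*40)=112, (-2*-8 - -10*32)=336; twice the area = |1215| = 1215; area = 1215/2; boundary points = 1 + 1 + 1 + 8 = 11; strictly interior points = area - boundary/2 + 1 = 603; answer 603
Step 2: Y1 = 603; w = -17; remainder = value at the root: 5*(-17)^4 - 6*(-17)^3 + 1*(-17)^2 - 2*(-17)^1 + 7 = (417605) + (29478) + (289) + (34) + (7) = 447413; answer 447413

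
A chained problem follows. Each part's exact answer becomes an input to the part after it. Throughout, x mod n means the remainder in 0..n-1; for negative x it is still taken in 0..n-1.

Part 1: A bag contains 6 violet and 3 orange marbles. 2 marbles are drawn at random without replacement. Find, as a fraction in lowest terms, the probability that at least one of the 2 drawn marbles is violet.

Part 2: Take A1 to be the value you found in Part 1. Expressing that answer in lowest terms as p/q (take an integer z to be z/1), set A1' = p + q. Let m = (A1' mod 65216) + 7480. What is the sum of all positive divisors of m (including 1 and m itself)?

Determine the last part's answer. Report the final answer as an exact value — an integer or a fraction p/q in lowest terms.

Part 1: total draws C(9,2) = 36; complement C(3,2) = 3; favorable 36 - 3 = 33; P = 11/12; answer 11/12
Part 2: A1 = 11/12; threaded value p + q = 23; m = 7503; 7503 = 3 * 41 * 61; sigma = (1 + 3) * (1 + 41) * (1 + 61) = 4 * 42 * 62 = 10416; answer 10416

10416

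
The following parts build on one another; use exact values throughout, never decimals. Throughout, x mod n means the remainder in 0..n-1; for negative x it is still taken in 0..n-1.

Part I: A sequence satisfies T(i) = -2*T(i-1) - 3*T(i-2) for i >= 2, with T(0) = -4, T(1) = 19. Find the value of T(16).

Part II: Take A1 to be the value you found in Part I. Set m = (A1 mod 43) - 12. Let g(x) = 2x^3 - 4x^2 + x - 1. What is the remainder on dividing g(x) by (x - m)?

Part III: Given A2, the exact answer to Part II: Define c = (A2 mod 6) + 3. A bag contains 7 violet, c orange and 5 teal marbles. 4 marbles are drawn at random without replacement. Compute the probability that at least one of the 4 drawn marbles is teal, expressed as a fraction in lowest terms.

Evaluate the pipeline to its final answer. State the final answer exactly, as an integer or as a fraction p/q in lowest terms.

149/182

Part I: T(2) = -2*(19) - 3*(-4) = -26; iterating: T(2)=-26, T(3)=-5, T(4)=88, T(5)=-161, T(6)=58, T(7)=367, T(8)=-908, T(9)=715, T(10)=1294, T(11)=-4733, T(12)=5584, T(13)=3031, T(14)=-22814, T(15)=36535, T(16)=-4628; answer -4628
Part II: A1 = -4628; m = 4; remainder = value at the root: 2*(4)^3 - 4*(4)^2 + 1*(4)^1 - 1 = (128) + (-64) + (4) + (-1) = 67; answer 67
Part III: A2 = 67; c = 4; total draws C(16,4) = 1820; complement C(11,4) = 330; favorable 1820 - 330 = 1490; P = 149/182; answer 149/182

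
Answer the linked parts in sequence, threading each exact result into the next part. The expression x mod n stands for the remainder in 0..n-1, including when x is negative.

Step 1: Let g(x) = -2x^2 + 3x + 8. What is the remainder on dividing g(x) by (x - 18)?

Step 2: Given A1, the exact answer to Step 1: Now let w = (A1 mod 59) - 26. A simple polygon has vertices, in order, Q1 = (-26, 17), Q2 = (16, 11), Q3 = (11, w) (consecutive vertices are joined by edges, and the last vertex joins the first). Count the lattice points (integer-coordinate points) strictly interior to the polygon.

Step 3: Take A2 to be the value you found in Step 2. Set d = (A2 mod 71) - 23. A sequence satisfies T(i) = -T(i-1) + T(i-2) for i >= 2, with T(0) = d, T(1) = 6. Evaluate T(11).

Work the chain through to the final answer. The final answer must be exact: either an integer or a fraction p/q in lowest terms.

-1831

Step 1: remainder = value at the root: -2*(18)^2 + 3*(18)^1 + 8 = (-648) + (54) + (8) = -586; answer -586
Step 2: A1 = -586; w = -22; cross terms: (-26*11 - 16*17)=-558, (16*-22 - 11*11)=-473, (11*17 - -26*-22)=-385; twice the area = |-1416| = 1416; area = 708; boundary points = 6 + 1 + 1 = 8; strictly interior points = area - boundary/2 + 1 = 705; answer 705
Step 3: A2 = 705; d = 43; T(2) = -1*(6) + 1*(43) = 37; iterating: T(2)=37, T(3)=-31, T(4)=68, T(5)=-99, T(6)=167, T(7)=-266, T(8)=433, T(9)=-699, T(10)=1132, T(11)=-1831; answer -1831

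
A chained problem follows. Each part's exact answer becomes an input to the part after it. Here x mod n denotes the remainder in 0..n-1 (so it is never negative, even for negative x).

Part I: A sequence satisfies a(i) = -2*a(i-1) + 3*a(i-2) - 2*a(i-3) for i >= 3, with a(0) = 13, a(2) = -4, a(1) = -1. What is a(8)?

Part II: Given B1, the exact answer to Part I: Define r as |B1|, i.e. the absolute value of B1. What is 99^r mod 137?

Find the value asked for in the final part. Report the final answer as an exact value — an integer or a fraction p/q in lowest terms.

115

Part I: a(3) = -2*(-4) + 3*(-1) - 2*(13) = -21; iterating: a(3)=-21, a(4)=32, a(5)=-119, a(6)=376, a(7)=-1173, a(8)=3712; answer 3712
Part II: B1 = 3712; r = 3712; squarings mod 137: 99^1=99, 99^2=74, 99^4=133, 99^8=16, 99^16=119, 99^32=50, 99^64=34, 99^128=60, 99^256=38, 99^512=74, 99^1024=133, 99^2048=16; 99^3712 = 99^128 * 99^512 * 99^1024 * 99^2048 = 115 (mod 137); answer 115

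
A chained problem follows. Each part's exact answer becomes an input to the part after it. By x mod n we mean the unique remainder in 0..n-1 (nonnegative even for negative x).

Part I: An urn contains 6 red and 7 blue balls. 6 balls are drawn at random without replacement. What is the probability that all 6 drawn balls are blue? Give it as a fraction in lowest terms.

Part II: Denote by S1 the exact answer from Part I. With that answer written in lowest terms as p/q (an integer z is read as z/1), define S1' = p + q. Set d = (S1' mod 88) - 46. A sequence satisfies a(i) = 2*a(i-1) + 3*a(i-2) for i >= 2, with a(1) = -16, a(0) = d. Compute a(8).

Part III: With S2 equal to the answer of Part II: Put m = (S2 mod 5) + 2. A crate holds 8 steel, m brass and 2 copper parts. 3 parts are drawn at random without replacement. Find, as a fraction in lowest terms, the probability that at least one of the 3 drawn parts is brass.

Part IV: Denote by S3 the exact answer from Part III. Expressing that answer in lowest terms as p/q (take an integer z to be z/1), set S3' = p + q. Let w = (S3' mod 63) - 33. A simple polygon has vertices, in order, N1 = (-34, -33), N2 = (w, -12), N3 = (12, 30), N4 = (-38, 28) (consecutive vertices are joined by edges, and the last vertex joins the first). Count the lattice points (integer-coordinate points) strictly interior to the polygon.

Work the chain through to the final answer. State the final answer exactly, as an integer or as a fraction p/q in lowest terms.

1580

Part I: total draws C(13,6) = 1716; favorable C(7,6) = 7; P = 7/1716; answer 7/1716
Part II: S1 = 7/1716; threaded value p + q = 1723; d = 5; a(2) = 2*(-16) + 3*(5) = -17; iterating: a(2)=-17, a(3)=-82, a(4)=-215, a(5)=-676, a(6)=-1997, a(7)=-6022, a(8)=-18035; answer -18035
Part III: S2 = -18035; m = 2; total draws C(12,3) = 220; complement C(10,3) = 120; favorable 220 - 120 = 100; P = 5/11; answer 5/11
Part IV: S3 = 5/11; threaded value p + q = 16; w = -17; cross terms: (-34*-12 - -17*-33)=-153, (-17*30 - 12*-12)=-366, (12*28 - -38*30)=1476, (-38*-33 - -34*28)=2206; twice the area = |3163| = 3163; area = 3163/2; boundary points = 1 + 1 + 2 + 1 = 5; strictly interior points = area - boundary/2 + 1 = 1580; answer 1580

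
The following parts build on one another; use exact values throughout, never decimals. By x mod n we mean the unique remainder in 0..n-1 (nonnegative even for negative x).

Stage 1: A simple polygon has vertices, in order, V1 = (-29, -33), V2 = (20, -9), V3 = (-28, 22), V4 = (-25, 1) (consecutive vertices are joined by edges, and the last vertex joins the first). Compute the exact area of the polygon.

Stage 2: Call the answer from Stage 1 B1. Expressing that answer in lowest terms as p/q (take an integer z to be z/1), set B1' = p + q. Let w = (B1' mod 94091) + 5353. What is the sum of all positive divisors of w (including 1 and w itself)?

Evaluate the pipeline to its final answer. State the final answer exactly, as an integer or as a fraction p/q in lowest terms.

21546

Stage 1: cross terms: (-29*-9 - 20*-33)=921, (20*22 - -28*-9)=188, (-28*1 - -25*22)=522, (-25*-33 - -29*1)=854; twice the area = |2485| = 2485; area = 2485/2; answer 2485/2
Stage 2: B1 = 2485/2; threaded value p + q = 2487; w = 7840; 7840 = 2^5 * 5 * 7^2; sigma = (1 + 2 + 4 + 8 + 16 + 32) * (1 + 5) * (1 + 7 + 49) = 63 * 6 * 57 = 21546; answer 21546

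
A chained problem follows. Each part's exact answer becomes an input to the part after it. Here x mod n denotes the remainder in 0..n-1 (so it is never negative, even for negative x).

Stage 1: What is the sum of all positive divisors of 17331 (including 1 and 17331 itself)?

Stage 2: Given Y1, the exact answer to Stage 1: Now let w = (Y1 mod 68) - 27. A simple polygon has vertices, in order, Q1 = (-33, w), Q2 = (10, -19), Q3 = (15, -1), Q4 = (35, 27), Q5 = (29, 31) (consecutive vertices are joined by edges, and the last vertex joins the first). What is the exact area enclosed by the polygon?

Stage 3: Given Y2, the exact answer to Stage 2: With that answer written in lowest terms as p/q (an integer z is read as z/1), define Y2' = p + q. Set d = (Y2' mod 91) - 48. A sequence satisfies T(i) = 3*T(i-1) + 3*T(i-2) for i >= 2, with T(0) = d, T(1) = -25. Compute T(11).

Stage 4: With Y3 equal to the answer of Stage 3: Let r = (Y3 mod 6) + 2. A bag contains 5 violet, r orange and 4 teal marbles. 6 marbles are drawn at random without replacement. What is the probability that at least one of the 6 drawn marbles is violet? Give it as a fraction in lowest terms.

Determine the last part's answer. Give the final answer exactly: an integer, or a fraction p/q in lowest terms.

Stage 1: 17331 = 3 * 53 * 109; sigma = (1 + 3) * (1 + 53) * (1 + 109) = 4 * 54 * 110 = 23760; answer 23760
Stage 2: Y1 = 23760; w = 1; cross terms: (-33*-19 - 10*1)=617, (10*-1 - 15*-19)=275, (15*27 - 35*-1)=440, (35*31 - 29*27)=302, (29*1 - -33*31)=1052; twice the area = |2686| = 2686; area = 1343; answer 1343
Stage 3: Y2 = 1343; threaded value p + q = 1344; d = 22; T(2) = 3*(-25) + 3*(22) = -9; iterating: T(2)=-9, T(3)=-102, T(4)=-333, T(5)=-1305, T(6)=-4914, T(7)=-18657, T(8)=-70713, T(9)=-268110, T(10)=-1016469, T(11)=-3853737; answer -3853737
Stage 4: Y3 = -3853737; r = 5; total draws C(14,6) = 3003; complement C(9,6) = 84; favorable 3003 - 84 = 2919; P = 139/143; answer 139/143

139/143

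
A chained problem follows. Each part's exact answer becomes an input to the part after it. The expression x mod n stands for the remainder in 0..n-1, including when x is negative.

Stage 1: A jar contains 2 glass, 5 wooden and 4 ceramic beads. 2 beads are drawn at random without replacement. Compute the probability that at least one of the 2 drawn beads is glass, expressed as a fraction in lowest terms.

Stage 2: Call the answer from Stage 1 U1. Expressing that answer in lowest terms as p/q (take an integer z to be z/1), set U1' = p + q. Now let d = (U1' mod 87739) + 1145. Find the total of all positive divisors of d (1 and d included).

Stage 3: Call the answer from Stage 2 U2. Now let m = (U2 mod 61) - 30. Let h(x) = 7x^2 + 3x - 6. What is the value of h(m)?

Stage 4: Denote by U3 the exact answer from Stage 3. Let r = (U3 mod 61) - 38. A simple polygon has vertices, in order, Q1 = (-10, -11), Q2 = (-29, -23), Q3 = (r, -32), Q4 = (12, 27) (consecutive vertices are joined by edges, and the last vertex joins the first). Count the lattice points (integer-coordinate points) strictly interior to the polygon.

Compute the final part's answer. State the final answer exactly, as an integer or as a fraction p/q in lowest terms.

Stage 1: total draws C(11,2) = 55; complement C(9,2) = 36; favorable 55 - 36 = 19; P = 19/55; answer 19/55
Stage 2: U1 = 19/55; threaded value p + q = 74; d = 1219; 1219 = 23 * 53; sigma = (1 + 23) * (1 + 53) = 24 * 54 = 1296; answer 1296
Stage 3: U2 = 1296; m = -15; 7*(-15)^2 + 3*(-15)^1 - 6 = (1575) + (-45) + (-6) = 1524; answer 1524
Stage 4: U3 = 1524; r = 22; cross terms: (-10*-23 - -29*-11)=-89, (-29*-32 - 22*-23)=1434, (22*27 - 12*-32)=978, (12*-11 - -10*27)=138; twice the area = |2461| = 2461; area = 2461/2; boundary points = 1 + 3 + 1 + 2 = 7; strictly interior points = area - boundary/2 + 1 = 1228; answer 1228

1228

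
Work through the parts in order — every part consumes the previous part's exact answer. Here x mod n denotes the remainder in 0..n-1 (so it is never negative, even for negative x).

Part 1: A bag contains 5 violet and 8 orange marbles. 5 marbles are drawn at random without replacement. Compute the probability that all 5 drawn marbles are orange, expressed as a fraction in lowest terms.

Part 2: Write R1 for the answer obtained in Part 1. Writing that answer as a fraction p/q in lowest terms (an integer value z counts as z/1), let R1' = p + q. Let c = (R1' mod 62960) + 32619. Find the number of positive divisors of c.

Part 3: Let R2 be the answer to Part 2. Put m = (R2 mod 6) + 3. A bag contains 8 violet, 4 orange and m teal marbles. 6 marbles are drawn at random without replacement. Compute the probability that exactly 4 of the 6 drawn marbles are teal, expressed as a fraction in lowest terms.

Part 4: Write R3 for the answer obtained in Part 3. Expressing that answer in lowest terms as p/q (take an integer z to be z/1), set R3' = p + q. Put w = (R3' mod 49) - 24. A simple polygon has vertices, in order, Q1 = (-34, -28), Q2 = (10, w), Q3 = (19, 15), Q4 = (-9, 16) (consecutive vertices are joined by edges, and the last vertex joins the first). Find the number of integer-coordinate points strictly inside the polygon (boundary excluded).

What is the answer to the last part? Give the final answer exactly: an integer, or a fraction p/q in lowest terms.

Part 1: total draws C(13,5) = 1287; favorable C(8,5) = 56; P = 56/1287; answer 56/1287
Part 2: R1 = 56/1287; threaded value p + q = 1343; c = 33962; 33962 = 2 * 16981; number of divisors = (1+1) * (1+1) = 4; answer 4
Part 3: R2 = 4; m = 7; total draws C(19,6) = 27132; favorable C(7,4)*C(12,2) = 2310; P = 55/646; answer 55/646
Part 4: R3 = 55/646; threaded value p + q = 701; w = -9; cross terms: (-34*-9 - 10*-28)=586, (10*15 - 19*-9)=321, (19*16 - -9*15)=439, (-9*-28 - -34*16)=796; twice the area = |2142| = 2142; area = 1071; boundary points = 1 + 3 + 1 + 1 = 6; strictly interior points = area - boundary/2 + 1 = 1069; answer 1069

1069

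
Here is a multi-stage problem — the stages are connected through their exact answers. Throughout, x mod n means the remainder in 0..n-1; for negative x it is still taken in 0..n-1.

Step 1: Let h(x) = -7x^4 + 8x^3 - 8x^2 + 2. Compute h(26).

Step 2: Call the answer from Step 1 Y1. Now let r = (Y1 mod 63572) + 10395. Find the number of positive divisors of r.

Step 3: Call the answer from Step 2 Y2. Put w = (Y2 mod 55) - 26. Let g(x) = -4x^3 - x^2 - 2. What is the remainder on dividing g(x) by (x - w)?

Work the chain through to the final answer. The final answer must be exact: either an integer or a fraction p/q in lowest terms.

Step 1: -7*(26)^4 + 8*(26)^3 - 8*(26)^2 + 2 = (-3198832) + (140608) + (-5408) + (2) = -3063630; answer -3063630
Step 2: Y1 = -3063630; r = 61793; 61793 = 61 * 1013; number of divisors = (1+1) * (1+1) = 4; answer 4
Step 3: Y2 = 4; w = -22; remainder = value at the root: -4*(-22)^3 - 1*(-22)^2 - 2 = (42592) + (-484) + (-2) = 42106; answer 42106

42106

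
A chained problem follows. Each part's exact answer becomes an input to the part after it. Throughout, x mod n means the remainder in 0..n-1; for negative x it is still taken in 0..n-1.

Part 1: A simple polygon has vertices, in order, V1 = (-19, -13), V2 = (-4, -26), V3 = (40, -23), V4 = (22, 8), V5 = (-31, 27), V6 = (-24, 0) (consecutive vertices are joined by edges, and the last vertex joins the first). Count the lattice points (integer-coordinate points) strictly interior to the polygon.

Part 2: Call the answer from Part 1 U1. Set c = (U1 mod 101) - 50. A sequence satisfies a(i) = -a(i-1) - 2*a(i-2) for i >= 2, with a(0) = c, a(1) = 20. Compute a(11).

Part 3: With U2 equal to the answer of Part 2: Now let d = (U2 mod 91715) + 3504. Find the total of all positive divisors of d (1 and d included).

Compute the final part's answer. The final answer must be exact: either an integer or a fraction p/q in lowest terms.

Part 1: cross terms: (-19*-26 - -4*-13)=442, (-4*-23 - 40*-26)=1132, (40*8 - 22*-23)=826, (22*27 - -31*8)=842, (-31*0 - -24*27)=648, (-24*-13 - -19*0)=312; twice the area = |4202| = 4202; area = 2101; boundary points = 1 + 1 + 1 + 1 + 1 + 1 = 6; strictly interior points = area - boundary/2 + 1 = 2099; answer 2099
Part 2: U1 = 2099; c = 29; a(2) = -1*(20) - 2*(29) = -78; iterating: a(2)=-78, a(3)=38, a(4)=118, a(5)=-194, a(6)=-42, a(7)=430, a(8)=-346, a(9)=-514, a(10)=1206, a(11)=-178; answer -178
Part 3: U2 = -178; d = 95041; 95041 = 101 * 941; sigma = (1 + 101) * (1 + 941) = 102 * 942 = 96084; answer 96084

96084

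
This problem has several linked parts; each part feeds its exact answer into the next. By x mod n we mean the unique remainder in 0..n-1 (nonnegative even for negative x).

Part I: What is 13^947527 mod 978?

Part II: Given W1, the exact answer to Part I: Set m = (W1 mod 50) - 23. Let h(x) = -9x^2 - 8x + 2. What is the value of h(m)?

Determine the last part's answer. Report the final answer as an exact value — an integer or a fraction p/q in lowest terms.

-4178

Part I: squarings mod 978: 13^1=13, 13^2=169, 13^4=199, 13^8=481, 13^16=553, 13^32=673, 13^64=115, 13^128=511, 13^256=973, 13^512=25, 13^1024=625, 13^2048=403, 13^4096=61, 13^8192=787, 13^16384=295, 13^32768=961, 13^65536=289, 13^131072=391, 13^262144=313, 13^524288=169; 13^947527 = 13^1 * 13^2 * 13^4 * 13^64 * 13^256 * 13^1024 * 13^4096 * 13^8192 * 13^16384 * 13^131072 * 13^262144 * 13^524288 = 751 (mod 978); answer 751
Part II: W1 = 751; m = -22; -9*(-22)^2 - 8*(-22)^1 + 2 = (-4356) + (176) + (2) = -4178; answer -4178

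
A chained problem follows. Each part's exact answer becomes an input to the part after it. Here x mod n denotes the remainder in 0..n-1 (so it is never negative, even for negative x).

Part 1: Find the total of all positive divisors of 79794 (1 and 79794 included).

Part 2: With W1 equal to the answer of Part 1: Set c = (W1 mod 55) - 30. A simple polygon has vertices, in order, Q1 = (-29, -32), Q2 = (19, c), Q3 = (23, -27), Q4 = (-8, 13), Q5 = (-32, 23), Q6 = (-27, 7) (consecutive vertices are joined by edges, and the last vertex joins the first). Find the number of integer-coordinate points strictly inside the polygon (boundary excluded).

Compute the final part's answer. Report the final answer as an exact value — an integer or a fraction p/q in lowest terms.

Part 1: 79794 = 2 * 3^2 * 11 * 13 * 31; sigma = (1 + 2) * (1 + 3 + 9) * (1 + 11) * (1 + 13) * (1 + 31) = 3 * 13 * 12 * 14 * 32 = 209664; answer 209664
Part 2: W1 = 209664; c = -26; cross terms: (-29*-26 - 19*-32)=1362, (19*-27 - 23*-26)=85, (23*13 - -8*-27)=83, (-8*23 - -32*13)=232, (-32*7 - -27*23)=397, (-27*-32 - -29*7)=1067; twice the area = |3226| = 3226; area = 1613; boundary points = 6 + 1 + 1 + 2 + 1 + 1 = 12; strictly interior points = area - boundary/2 + 1 = 1608; answer 1608

1608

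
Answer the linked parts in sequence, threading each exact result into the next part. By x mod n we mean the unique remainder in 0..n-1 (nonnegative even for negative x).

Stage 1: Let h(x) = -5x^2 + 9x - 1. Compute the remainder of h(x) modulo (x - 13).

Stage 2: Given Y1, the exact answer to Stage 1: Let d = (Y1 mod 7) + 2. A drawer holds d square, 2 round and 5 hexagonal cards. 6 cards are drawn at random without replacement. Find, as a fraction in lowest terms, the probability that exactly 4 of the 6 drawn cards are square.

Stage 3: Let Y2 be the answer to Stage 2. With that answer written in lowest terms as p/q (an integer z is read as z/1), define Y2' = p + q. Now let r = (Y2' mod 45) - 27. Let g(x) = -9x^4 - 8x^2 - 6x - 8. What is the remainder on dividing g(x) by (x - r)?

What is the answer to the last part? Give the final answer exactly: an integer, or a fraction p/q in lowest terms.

-2112052

Stage 1: remainder = value at the root: -5*(13)^2 + 9*(13)^1 - 1 = (-845) + (117) + (-1) = -729; answer -729
Stage 2: Y1 = -729; d = 8; total draws C(15,6) = 5005; favorable C(8,4)*C(7,2) = 1470; P = 42/143; answer 42/143
Stage 3: Y2 = 42/143; threaded value p + q = 185; r = -22; remainder = value at the root: -9*(-22)^4 - 8*(-22)^2 - 6*(-22)^1 - 8 = (-2108304) + (-3872) + (132) + (-8) = -2112052; answer -2112052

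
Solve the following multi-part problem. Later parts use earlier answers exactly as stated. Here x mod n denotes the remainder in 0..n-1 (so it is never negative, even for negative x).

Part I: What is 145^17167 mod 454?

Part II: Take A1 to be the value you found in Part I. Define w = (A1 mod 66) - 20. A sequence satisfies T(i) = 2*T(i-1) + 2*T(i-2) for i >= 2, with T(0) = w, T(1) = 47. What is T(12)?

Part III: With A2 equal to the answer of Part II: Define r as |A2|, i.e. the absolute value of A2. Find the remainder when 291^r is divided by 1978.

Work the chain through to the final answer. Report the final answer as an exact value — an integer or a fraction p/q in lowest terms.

1251

Part I: squarings mod 454: 145^1=145, 145^2=141, 145^4=359, 145^8=399, 145^16=301, 145^32=255, 145^64=103, 145^128=167, 145^256=195, 145^512=343, 145^1024=63, 145^2048=337, 145^4096=69, 145^8192=221, 145^16384=263; 145^17167 = 145^1 * 145^2 * 145^4 * 145^8 * 145^256 * 145^512 * 145^16384 = 401 (mod 454); answer 401
Part II: A1 = 401; w = -15; T(2) = 2*(47) + 2*(-15) = 64; iterating: T(2)=64, T(3)=222, T(4)=572, T(5)=1588, T(6)=4320, T(7)=11816, T(8)=32272, T(9)=88176, T(10)=240896, T(11)=658144, T(12)=1798080; answer 1798080
Part III: A2 = 1798080; r = 1798080; squarings mod 1978: 291^1=291, 291^2=1605, 291^4=669, 291^8=533, 291^16=1235, 291^32=187, 291^64=1343, 291^128=1691, 291^256=1271, 291^512=1393, 291^1024=31, 291^2048=961, 291^4096=1773, 291^8192=487, 291^16384=1787, 291^32768=877, 291^65536=1665, 291^131072=1047, 291^262144=397, 291^524288=1347, 291^1048576=583; 291^1798080 = 291^64 * 291^128 * 291^256 * 291^512 * 291^1024 * 291^2048 * 291^8192 * 291^16384 * 291^65536 * 291^131072 * 291^524288 * 291^1048576 = 1251 (mod 1978); answer 1251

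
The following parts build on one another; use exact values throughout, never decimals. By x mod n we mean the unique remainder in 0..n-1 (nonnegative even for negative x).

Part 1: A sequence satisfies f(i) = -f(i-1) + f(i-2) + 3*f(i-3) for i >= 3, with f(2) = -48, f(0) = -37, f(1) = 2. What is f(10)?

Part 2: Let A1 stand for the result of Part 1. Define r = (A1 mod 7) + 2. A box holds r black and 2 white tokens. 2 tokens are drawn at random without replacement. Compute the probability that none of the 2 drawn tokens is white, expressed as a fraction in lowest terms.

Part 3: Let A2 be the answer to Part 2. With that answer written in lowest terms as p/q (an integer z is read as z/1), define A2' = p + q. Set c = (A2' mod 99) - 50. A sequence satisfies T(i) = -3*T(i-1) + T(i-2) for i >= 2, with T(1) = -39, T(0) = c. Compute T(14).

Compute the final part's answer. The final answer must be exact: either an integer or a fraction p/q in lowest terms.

169469378

Part 1: f(3) = -1*(-48) + 1*(2) + 3*(-37) = -61; iterating: f(3)=-61, f(4)=19, f(5)=-224, f(6)=60, f(7)=-227, f(8)=-385, f(9)=338, f(10)=-1404; answer -1404
Part 2: A1 = -1404; r = 5; total draws C(7,2) = 21; favorable C(5,2) = 10; P = 10/21; answer 10/21
Part 3: A2 = 10/21; threaded value p + q = 31; c = -19; T(2) = -3*(-39) + 1*(-19) = 98; iterating: T(2)=98, T(3)=-333, T(4)=1097, T(5)=-3624, T(6)=11969, T(7)=-39531, T(8)=130562, T(9)=-431217, T(10)=1424213, T(11)=-4703856, T(12)=15535781, T(13)=-51311199, T(14)=169469378; answer 169469378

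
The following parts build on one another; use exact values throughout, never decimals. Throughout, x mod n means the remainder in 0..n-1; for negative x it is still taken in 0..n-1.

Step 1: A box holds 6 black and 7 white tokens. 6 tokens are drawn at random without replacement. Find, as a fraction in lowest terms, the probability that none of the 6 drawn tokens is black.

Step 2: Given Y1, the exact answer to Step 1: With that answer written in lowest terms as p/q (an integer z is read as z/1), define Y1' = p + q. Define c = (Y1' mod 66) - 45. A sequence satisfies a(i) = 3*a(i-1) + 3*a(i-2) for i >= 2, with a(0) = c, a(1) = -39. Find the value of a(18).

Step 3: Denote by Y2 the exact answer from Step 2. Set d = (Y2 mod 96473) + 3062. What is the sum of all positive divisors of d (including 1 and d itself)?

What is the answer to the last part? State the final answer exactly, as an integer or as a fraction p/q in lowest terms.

Step 1: total draws C(13,6) = 1716; favorable C(7,6) = 7; P = 7/1716; answer 7/1716
Step 2: Y1 = 7/1716; threaded value p + q = 1723; c = -38; a(2) = 3*(-39) + 3*(-38) = -231; iterating: a(2)=-231, a(3)=-810, a(4)=-3123, a(5)=-11799, a(6)=-44766, a(7)=-169695, a(8)=-643383, a(9)=-2439234, a(10)=-9247851, a(11)=-35061255, a(12)=-132927318, a(13)=-503965719, a(14)=-1910679111, a(15)=-7243934490, a(16)=-27463840803, a(17)=-104123325879, a(18)=-394761500046; answer -394761500046
Step 3: Y2 = -394761500046; d = 37690; 37690 = 2 * 5 * 3769; sigma = (1 + 2) * (1 + 5) * (1 + 3769) = 3 * 6 * 3770 = 67860; answer 67860

67860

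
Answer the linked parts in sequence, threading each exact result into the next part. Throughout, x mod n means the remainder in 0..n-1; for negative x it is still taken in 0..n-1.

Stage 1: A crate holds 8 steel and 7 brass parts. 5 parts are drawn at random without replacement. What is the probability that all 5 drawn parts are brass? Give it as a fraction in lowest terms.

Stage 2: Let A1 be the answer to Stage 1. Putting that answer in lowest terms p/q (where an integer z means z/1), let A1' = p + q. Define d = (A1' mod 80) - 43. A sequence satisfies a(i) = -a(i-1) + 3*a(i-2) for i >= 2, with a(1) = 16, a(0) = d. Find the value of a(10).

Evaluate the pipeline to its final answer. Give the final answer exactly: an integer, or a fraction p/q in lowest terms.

13460

Stage 1: total draws C(15,5) = 3003; favorable C(7,5) = 21; P = 1/143; answer 1/143
Stage 2: A1 = 1/143; threaded value p + q = 144; d = 21; a(2) = -1*(16) + 3*(21) = 47; iterating: a(2)=47, a(3)=1, a(4)=140, a(5)=-137, a(6)=557, a(7)=-968, a(8)=2639, a(9)=-5543, a(10)=13460; answer 13460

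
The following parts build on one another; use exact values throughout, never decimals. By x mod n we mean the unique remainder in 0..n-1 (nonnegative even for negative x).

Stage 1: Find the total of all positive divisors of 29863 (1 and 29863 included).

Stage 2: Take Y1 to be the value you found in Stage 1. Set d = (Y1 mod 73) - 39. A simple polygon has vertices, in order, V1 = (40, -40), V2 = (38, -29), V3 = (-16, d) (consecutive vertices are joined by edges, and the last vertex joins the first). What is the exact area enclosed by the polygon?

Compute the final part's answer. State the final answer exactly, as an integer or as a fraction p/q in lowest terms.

Stage 1: 29863 is prime, so its only divisors are 1 and 29863; sigma = 1 + 29863 = 29864; answer 29864
Stage 2: Y1 = 29864; d = -32; cross terms: (40*-29 - 38*-40)=360, (38*-32 - -16*-29)=-1680, (-16*-40 - 40*-32)=1920; twice the area = |600| = 600; area = 300; answer 300

300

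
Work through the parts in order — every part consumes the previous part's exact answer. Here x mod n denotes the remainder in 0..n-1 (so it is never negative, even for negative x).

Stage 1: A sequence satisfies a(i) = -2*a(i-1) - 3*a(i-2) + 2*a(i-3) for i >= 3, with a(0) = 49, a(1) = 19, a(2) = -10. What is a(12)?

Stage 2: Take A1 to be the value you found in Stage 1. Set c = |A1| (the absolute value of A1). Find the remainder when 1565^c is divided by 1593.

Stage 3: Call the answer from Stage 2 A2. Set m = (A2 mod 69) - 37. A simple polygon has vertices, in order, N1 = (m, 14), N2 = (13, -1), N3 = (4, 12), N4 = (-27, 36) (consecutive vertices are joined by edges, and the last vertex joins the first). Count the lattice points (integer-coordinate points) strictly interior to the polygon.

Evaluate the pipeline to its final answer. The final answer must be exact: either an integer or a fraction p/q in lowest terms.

Stage 1: a(3) = -2*(-10) - 3*(19) + 2*(49) = 61; iterating: a(3)=61, a(4)=-54, a(5)=-95, a(6)=474, a(7)=-771, a(8)=-70, a(9)=3401, a(10)=-8134, a(11)=5925, a(12)=19354; answer 19354
Stage 2: A1 = 19354; c = 19354; squarings mod 1593: 1565^1=1565, 1565^2=784, 1565^4=1351, 1565^8=1216, 1565^16=352, 1565^32=1243, 1565^64=1432, 1565^128=433, 1565^256=1108, 1565^512=1054, 1565^1024=595, 1565^2048=379, 1565^4096=271, 1565^8192=163, 1565^16384=1081; 1565^19354 = 1565^2 * 1565^8 * 1565^16 * 1565^128 * 1565^256 * 1565^512 * 1565^2048 * 1565^16384 = 1324 (mod 1593); answer 1324
Stage 3: A2 = 1324; m = -24; cross terms: (-24*-1 - 13*14)=-158, (13*12 - 4*-1)=160, (4*36 - -27*12)=468, (-27*14 - -24*36)=486; twice the area = |956| = 956; area = 478; boundary points = 1 + 1 + 1 + 1 = 4; strictly interior points = area - boundary/2 + 1 = 477; answer 477

477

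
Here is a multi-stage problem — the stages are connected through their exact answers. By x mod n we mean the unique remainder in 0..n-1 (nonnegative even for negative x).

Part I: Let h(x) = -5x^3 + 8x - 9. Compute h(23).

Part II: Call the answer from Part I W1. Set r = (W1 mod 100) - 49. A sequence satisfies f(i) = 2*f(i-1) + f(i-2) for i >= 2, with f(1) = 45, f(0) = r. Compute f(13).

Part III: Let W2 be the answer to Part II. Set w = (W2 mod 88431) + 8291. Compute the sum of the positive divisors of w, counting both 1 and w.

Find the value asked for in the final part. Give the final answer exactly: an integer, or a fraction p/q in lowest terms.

63672

Part I: -5*(23)^3 + 8*(23)^1 - 9 = (-60835) + (184) + (-9) = -60660; answer -60660
Part II: W1 = -60660; r = -9; f(2) = 2*(45) + 1*(-9) = 81; iterating: f(2)=81, f(3)=207, f(4)=495, f(5)=1197, f(6)=2889, f(7)=6975, f(8)=16839, f(9)=40653, f(10)=98145, f(11)=236943, f(12)=572031, f(13)=1381005; answer 1381005
Part III: W2 = 1381005; w = 62831; 62831 = 83 * 757; sigma = (1 + 83) * (1 + 757) = 84 * 758 = 63672; answer 63672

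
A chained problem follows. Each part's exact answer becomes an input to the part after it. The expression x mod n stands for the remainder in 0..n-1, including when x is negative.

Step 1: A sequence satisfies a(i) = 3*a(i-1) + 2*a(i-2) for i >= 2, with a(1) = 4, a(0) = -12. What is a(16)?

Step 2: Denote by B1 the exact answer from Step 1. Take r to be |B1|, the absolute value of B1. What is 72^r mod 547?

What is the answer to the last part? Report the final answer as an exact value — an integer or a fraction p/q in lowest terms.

293

Step 1: a(2) = 3*(4) + 2*(-12) = -12; iterating: a(2)=-12, a(3)=-28, a(4)=-108, a(5)=-380, a(6)=-1356, a(7)=-4828, a(8)=-17196, a(9)=-61244, a(10)=-218124, a(11)=-776860, a(12)=-2766828, a(13)=-9854204, a(14)=-35096268, a(15)=-124997212, a(16)=-445184172; answer -445184172
Step 2: B1 = -445184172; r = 445184172; squarings mod 547: 72^1=72, 72^2=261, 72^4=293, 72^8=517, 72^16=353, 72^32=440, 72^64=509, 72^128=350, 72^256=519, 72^512=237, 72^1024=375, 72^2048=46, 72^4096=475, 72^8192=261, 72^16384=293, 72^32768=517, 72^65536=353, 72^131072=440, 72^262144=509, 72^524288=350, 72^1048576=519, 72^2097152=237, 72^4194304=375, 72^8388608=46, 72^16777216=475, 72^33554432=261, 72^67108864=293, 72^134217728=517, 72^268435456=353; 72^445184172 = 72^4 * 72^8 * 72^32 * 72^128 * 72^2048 * 72^4096 * 72^8192 * 72^16384 * 72^32768 * 72^524288 * 72^8388608 * 72^33554432 * 72^134217728 * 72^268435456 = 293 (mod 547); answer 293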